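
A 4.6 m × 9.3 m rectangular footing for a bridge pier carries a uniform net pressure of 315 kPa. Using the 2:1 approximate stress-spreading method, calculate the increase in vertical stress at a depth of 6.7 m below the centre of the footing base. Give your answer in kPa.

Δσ_z ≈ 74.5 kPa

By the 2:1 method the load spreads at 1 horizontal : 2 vertical, so at depth z the loaded area has grown by z in each plan dimension:
Δσ = qBL/((B+z)(L+z)) = 315×4.6×9.3/((4.6+6.7)(9.3+6.7)) = 74.534 kPa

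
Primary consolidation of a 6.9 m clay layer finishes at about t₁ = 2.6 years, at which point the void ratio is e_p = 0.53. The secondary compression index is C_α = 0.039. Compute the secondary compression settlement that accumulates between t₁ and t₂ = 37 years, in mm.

S_s ≈ 203 mm

Secondary compression: S_s = C_α·H/(1+e_p)·log₁₀(t₂/t₁)
S_s = 0.039×6.9/(1+0.53)×log₁₀(37/2.6)
    = 0.1759 × 1.153 = 0.2028 m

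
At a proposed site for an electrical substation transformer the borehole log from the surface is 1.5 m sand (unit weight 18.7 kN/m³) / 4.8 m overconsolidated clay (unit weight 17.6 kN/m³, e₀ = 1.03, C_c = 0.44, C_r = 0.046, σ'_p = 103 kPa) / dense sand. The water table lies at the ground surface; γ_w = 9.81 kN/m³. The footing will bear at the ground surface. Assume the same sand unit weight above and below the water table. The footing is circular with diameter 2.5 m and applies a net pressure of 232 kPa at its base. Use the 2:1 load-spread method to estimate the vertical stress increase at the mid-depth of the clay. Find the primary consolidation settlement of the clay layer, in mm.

Mid-depth of clay below the ground surface: z = 1.5 + 4.8/2 = 3.9 m.
Total vertical stress at mid-clay: σ_v = 18.7×1.5 + 17.6×2.4 = 70.29 kPa.
Pore pressure: u = 9.81×(3.9 − 0) = 38.259 kPa.
Initial effective stress: σ'_0 = σ_v − u = 70.29 − 38.259 = 32.031 kPa.
Stress increase at mid-clay by the 2:1 spreading method:
Δσ ≈ qD²/(D+z)² = 232×2.5²/(2.5+3.9)² = 35.4 kPa
Final effective stress: σ'_f = 32.031 + 35.4 = 67.431 kPa.
σ'_f = 67.431 ≤ σ'_p = 103 kPa, so the clay remains overconsolidated and only the recompression index applies:
S_c = C_r·H/(1+e₀)·log₁₀(σ'_f/σ'_0) = 0.046×4.8/2.03×log₁₀(67.431/32.031)
    = 0.10877 × 0.32329 = 0.03516 m

S_c ≈ 35.2 mm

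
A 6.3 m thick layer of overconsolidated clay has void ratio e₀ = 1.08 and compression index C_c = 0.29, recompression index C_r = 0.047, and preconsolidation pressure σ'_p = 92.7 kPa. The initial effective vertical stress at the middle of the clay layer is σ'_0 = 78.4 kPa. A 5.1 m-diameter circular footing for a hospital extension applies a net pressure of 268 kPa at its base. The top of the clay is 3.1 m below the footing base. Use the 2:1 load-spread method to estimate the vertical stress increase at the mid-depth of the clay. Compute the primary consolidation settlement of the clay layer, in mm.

S_c ≈ 147 mm

Mid-depth of clay below the footing base: z = 3.1 + 6.3/2 = 6.25 m.
Stress increase at mid-clay by the 2:1 spreading method:
Δσ ≈ qD²/(D+z)² = 268×5.1²/(5.1+6.25)² = 54.111 kPa
Final effective stress: σ'_f = 78.4 + 54.111 = 132.51 kPa.
σ'_f = 132.51 > σ'_p = 92.7 kPa, so the stress path crosses the preconsolidation pressure — recompression up to σ'_p, then virgin compression beyond:
S_c = H/(1+e₀)·[C_r·log₁₀(σ'_p/σ'_0) + C_c·log₁₀(σ'_f/σ'_p)]
    = 6.3/2.08 × [0.047×log₁₀(92.7/78.4) + 0.29×log₁₀(132.51/92.7)]
    = 3.0288 × [0.0034199 + 0.044999] = 0.1467 m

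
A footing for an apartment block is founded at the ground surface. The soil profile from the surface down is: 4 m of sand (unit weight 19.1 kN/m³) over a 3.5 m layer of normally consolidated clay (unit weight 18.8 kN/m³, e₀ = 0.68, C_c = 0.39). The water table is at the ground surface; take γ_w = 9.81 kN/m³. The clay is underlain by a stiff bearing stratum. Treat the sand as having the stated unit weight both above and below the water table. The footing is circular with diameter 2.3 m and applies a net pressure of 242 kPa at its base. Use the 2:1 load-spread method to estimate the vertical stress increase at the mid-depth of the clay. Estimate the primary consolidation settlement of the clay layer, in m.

S_c ≈ 0.112 m

Mid-depth of clay below the ground surface: z = 4 + 3.5/2 = 5.75 m.
Total vertical stress at mid-clay: σ_v = 19.1×4 + 18.8×1.75 = 109.3 kPa.
Pore pressure: u = 9.81×(5.75 − 0) = 56.408 kPa.
Initial effective stress: σ'_0 = σ_v − u = 109.3 − 56.408 = 52.892 kPa.
Stress increase at mid-clay by the 2:1 spreading method:
Δσ ≈ qD²/(D+z)² = 242×2.3²/(2.3+5.75)² = 19.755 kPa
Final effective stress: σ'_f = σ'_0 + Δσ = 52.892 + 19.755 = 72.647 kPa.
Normally consolidated clay, so the full stress increment lies on the virgin compression line:
S_c = C_c·H/(1+e₀)·log₁₀(σ'_f/σ'_0) = 0.39×3.5/(1+0.68)×log₁₀(72.647/52.892)
    = 0.8125 × 0.13783 = 0.112 m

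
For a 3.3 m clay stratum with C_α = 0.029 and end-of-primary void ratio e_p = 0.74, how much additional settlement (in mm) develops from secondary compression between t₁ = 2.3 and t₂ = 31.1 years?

Secondary compression: S_s = C_α·H/(1+e_p)·log₁₀(t₂/t₁)
S_s = 0.029×3.3/(1+0.74)×log₁₀(31.1/2.3)
    = 0.055 × 1.131 = 0.06221 m

S_s ≈ 62.2 mm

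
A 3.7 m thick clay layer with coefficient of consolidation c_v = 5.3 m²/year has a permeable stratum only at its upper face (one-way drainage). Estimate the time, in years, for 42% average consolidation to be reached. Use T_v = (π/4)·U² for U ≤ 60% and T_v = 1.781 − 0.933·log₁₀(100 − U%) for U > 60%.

Drainage path length: H_d = H = 3.7 m (single drainage).
U ≤ 60%: T_v = (π/4)·U² = (π/4)×0.42² = 0.13854.
t = T_v·H_d²/c_v = 0.13854×3.7²/5.3 = 0.3579 years.

t ≈ 0.358 years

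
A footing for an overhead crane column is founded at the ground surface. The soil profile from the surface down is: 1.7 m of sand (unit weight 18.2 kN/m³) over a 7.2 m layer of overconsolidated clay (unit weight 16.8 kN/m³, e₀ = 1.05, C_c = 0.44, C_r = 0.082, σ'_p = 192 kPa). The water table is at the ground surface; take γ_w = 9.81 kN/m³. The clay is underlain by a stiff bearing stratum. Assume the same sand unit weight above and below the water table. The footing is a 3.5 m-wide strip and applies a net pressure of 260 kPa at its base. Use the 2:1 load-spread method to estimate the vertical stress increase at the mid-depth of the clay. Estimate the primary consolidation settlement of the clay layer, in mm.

Mid-depth of clay below the ground surface: z = 1.7 + 7.2/2 = 5.3 m.
Total vertical stress at mid-clay: σ_v = 18.2×1.7 + 16.8×3.6 = 91.42 kPa.
Pore pressure: u = 9.81×(5.3 − 0) = 51.993 kPa.
Initial effective stress: σ'_0 = σ_v − u = 91.42 − 51.993 = 39.427 kPa.
Stress increase at mid-clay by the 2:1 spreading method:
Δσ = qB/(B+z) = 260×3.5/(3.5+5.3) = 103.41 kPa
Final effective stress: σ'_f = 39.427 + 103.41 = 142.84 kPa.
σ'_f = 142.84 ≤ σ'_p = 192 kPa, so the clay remains overconsolidated and only the recompression index applies:
S_c = C_r·H/(1+e₀)·log₁₀(σ'_f/σ'_0) = 0.082×7.2/2.05×log₁₀(142.84/39.427)
    = 0.288 × 0.55906 = 0.161 m

S_c ≈ 161 mm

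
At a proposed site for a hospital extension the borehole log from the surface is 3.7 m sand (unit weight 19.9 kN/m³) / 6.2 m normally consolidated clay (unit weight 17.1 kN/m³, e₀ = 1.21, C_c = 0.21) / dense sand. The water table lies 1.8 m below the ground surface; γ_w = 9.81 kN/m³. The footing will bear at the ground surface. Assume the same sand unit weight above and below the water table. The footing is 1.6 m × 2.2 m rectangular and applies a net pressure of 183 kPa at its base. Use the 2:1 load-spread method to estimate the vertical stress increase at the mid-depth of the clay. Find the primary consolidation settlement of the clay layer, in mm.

Mid-depth of clay below the ground surface: z = 3.7 + 6.2/2 = 6.8 m.
Total vertical stress at mid-clay: σ_v = 19.9×3.7 + 17.1×3.1 = 126.64 kPa.
Pore pressure: u = 9.81×(6.8 − 1.8) = 49.05 kPa.
Initial effective stress: σ'_0 = σ_v − u = 126.64 − 49.05 = 77.59 kPa.
Stress increase at mid-clay by the 2:1 spreading method:
Δσ = qBL/((B+z)(L+z)) = 183×1.6×2.2/((1.6+6.8)(2.2+6.8)) = 8.5206 kPa
Final effective stress: σ'_f = σ'_0 + Δσ = 77.59 + 8.5206 = 86.111 kPa.
Normally consolidated clay, so the full stress increment lies on the virgin compression line:
S_c = C_c·H/(1+e₀)·log₁₀(σ'_f/σ'_0) = 0.21×6.2/(1+1.21)×log₁₀(86.111/77.59)
    = 0.58914 × 0.045253 = 0.02666 m

S_c ≈ 26.7 mm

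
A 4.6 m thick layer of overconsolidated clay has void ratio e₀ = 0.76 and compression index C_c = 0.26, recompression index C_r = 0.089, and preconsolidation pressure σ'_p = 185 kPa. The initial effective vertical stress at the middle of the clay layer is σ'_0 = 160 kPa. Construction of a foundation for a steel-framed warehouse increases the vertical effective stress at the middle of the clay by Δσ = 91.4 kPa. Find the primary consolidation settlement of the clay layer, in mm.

Final effective stress: σ'_f = 160 + 91.4 = 251.4 kPa.
σ'_f = 251.4 > σ'_p = 185 kPa, so the stress path crosses the preconsolidation pressure — recompression up to σ'_p, then virgin compression beyond:
S_c = H/(1+e₀)·[C_r·log₁₀(σ'_p/σ'_0) + C_c·log₁₀(σ'_f/σ'_p)]
    = 4.6/1.76 × [0.089×log₁₀(185/160) + 0.26×log₁₀(251.4/185)]
    = 2.6136 × [0.0056116 + 0.03463] = 0.1052 m

S_c ≈ 105 mm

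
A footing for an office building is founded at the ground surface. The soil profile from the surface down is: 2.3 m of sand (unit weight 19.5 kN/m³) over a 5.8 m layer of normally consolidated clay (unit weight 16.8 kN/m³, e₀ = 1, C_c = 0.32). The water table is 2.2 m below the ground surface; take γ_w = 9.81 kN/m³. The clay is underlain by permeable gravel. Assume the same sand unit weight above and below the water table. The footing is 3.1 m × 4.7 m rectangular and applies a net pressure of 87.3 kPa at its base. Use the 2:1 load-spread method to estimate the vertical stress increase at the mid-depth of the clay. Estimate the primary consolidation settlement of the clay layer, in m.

Mid-depth of clay below the ground surface: z = 2.3 + 5.8/2 = 5.2 m.
Total vertical stress at mid-clay: σ_v = 19.5×2.3 + 16.8×2.9 = 93.57 kPa.
Pore pressure: u = 9.81×(5.2 − 2.2) = 29.43 kPa.
Initial effective stress: σ'_0 = σ_v − u = 93.57 − 29.43 = 64.14 kPa.
Stress increase at mid-clay by the 2:1 spreading method:
Δσ = qBL/((B+z)(L+z)) = 87.3×3.1×4.7/((3.1+5.2)(4.7+5.2)) = 15.48 kPa
Final effective stress: σ'_f = σ'_0 + Δσ = 64.14 + 15.48 = 79.62 kPa.
Normally consolidated clay, so the full stress increment lies on the virgin compression line:
S_c = C_c·H/(1+e₀)·log₁₀(σ'_f/σ'_0) = 0.32×5.8/(1+1)×log₁₀(79.62/64.14)
    = 0.928 × 0.093893 = 0.08713 m

S_c ≈ 0.0871 m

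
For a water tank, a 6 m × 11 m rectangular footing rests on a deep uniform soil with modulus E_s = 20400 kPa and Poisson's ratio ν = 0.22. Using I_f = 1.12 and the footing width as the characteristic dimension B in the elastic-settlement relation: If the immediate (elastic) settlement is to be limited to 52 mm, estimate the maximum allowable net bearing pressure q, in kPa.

S_e = q·B·(1−ν²)/E_s · I_f  ⇒  q = S_e·E_s / (B·(1−ν²)·I_f).
q = 0.052 × 20400 / (6 × 0.9516 × 1.12) = 165.9 kPa

q ≈ 166 kPa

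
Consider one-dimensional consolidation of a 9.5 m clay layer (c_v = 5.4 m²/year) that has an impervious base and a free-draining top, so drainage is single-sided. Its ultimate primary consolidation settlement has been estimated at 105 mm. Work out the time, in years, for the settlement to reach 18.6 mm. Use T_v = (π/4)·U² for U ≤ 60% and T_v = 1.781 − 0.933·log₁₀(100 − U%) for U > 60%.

Drainage path length: H_d = H = 9.5 m (single drainage).
U = S(t)/S_ult = 18.6/105 = 0.1771.
U ≤ 60%: T_v = (π/4)·U² = (π/4)×0.17714² = 0.024645.
t = T_v·H_d²/c_v = 0.024645×9.5²/5.4 = 0.4119 years.

t ≈ 0.412 years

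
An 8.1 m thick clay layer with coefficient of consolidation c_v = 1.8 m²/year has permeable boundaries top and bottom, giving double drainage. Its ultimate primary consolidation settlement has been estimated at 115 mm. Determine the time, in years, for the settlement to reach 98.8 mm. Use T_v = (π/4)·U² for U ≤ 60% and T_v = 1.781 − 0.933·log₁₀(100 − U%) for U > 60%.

Drainage path length: H_d = H/2 = 4.05 m (double drainage).
U = S(t)/S_ult = 98.8/115 = 0.8591.
U > 60%: T_v = 1.781 − 0.933·log₁₀(100 − 85.913) = 0.70915.
t = T_v·H_d²/c_v = 0.70915×4.05²/1.8 = 6.462 years.

t ≈ 6.46 years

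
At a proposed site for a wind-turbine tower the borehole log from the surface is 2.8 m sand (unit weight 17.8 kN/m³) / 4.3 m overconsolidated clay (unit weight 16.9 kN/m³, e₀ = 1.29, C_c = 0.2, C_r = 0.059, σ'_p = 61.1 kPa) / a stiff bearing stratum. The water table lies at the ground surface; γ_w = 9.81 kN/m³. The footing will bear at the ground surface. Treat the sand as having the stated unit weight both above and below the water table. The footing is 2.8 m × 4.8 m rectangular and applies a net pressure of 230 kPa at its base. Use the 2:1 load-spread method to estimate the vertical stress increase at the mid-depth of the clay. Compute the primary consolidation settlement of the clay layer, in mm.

Mid-depth of clay below the ground surface: z = 2.8 + 4.3/2 = 4.95 m.
Total vertical stress at mid-clay: σ_v = 17.8×2.8 + 16.9×2.15 = 86.175 kPa.
Pore pressure: u = 9.81×(4.95 − 0) = 48.56 kPa.
Initial effective stress: σ'_0 = σ_v − u = 86.175 − 48.56 = 37.615 kPa.
Stress increase at mid-clay by the 2:1 spreading method:
Δσ = qBL/((B+z)(L+z)) = 230×2.8×4.8/((2.8+4.95)(4.8+4.95)) = 40.909 kPa
Final effective stress: σ'_f = 37.615 + 40.909 = 78.524 kPa.
σ'_f = 78.524 > σ'_p = 61.1 kPa, so the stress path crosses the preconsolidation pressure — recompression up to σ'_p, then virgin compression beyond:
S_c = H/(1+e₀)·[C_r·log₁₀(σ'_p/σ'_0) + C_c·log₁₀(σ'_f/σ'_p)]
    = 4.3/2.29 × [0.059×log₁₀(61.1/37.615) + 0.2×log₁₀(78.524/61.1)]
    = 1.8777 × [0.01243 + 0.021792] = 0.06426 m

S_c ≈ 64.3 mm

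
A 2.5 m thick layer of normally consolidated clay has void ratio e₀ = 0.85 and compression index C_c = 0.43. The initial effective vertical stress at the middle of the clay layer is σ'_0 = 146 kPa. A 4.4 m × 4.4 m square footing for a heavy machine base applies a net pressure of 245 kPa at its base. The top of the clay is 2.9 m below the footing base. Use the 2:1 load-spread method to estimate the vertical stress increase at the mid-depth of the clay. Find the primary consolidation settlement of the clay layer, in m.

Mid-depth of clay below the footing base: z = 2.9 + 2.5/2 = 4.15 m.
Stress increase at mid-clay by the 2:1 spreading method:
Δσ = qBL/((B+z)(L+z)) = 245×4.4×4.4/((4.4+4.15)(4.4+4.15)) = 64.884 kPa
Final effective stress: σ'_f = σ'_0 + Δσ = 146 + 64.884 = 210.88 kPa.
Normally consolidated clay, so the full stress increment lies on the virgin compression line:
S_c = C_c·H/(1+e₀)·log₁₀(σ'_f/σ'_0) = 0.43×2.5/(1+0.85)×log₁₀(210.88/146)
    = 0.58108 × 0.15968 = 0.09279 m

S_c ≈ 0.0928 m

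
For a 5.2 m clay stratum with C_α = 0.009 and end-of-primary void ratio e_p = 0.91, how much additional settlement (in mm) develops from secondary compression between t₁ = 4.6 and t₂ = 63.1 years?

S_s ≈ 27.9 mm

Secondary compression: S_s = C_α·H/(1+e_p)·log₁₀(t₂/t₁)
S_s = 0.009×5.2/(1+0.91)×log₁₀(63.1/4.6)
    = 0.0245 × 1.137 = 0.02787 m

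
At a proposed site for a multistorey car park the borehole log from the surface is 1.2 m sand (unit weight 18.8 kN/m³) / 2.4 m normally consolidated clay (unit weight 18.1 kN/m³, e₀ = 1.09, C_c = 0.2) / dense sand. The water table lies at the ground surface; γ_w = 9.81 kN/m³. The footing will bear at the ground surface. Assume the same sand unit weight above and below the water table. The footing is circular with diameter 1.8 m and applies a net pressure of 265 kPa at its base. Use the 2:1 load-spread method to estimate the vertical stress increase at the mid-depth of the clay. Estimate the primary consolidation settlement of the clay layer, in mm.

Mid-depth of clay below the ground surface: z = 1.2 + 2.4/2 = 2.4 m.
Total vertical stress at mid-clay: σ_v = 18.8×1.2 + 18.1×1.2 = 44.28 kPa.
Pore pressure: u = 9.81×(2.4 − 0) = 23.544 kPa.
Initial effective stress: σ'_0 = σ_v − u = 44.28 − 23.544 = 20.736 kPa.
Stress increase at mid-clay by the 2:1 spreading method:
Δσ ≈ qD²/(D+z)² = 265×1.8²/(1.8+2.4)² = 48.673 kPa
Final effective stress: σ'_f = σ'_0 + Δσ = 20.736 + 48.673 = 69.409 kPa.
Normally consolidated clay, so the full stress increment lies on the virgin compression line:
S_c = C_c·H/(1+e₀)·log₁₀(σ'_f/σ'_0) = 0.2×2.4/(1+1.09)×log₁₀(69.409/20.736)
    = 0.22967 × 0.52469 = 0.1205 m

S_c ≈ 121 mm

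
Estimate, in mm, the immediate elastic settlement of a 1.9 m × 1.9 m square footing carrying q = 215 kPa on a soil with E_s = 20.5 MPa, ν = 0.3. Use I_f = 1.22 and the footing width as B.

S_e ≈ 22.1 mm

Immediate (elastic) settlement: S_e = q·B·(1−ν²)/E_s · I_f.
E_s = 20.5 MPa = 20500 kPa.
S_e = 215 × 1.9 × (1 − 0.3²) / 20500 × 1.22
    = 215 × 1.9 × 0.91 / 20500 × 1.22
    = 0.02212 m = 22.12 mm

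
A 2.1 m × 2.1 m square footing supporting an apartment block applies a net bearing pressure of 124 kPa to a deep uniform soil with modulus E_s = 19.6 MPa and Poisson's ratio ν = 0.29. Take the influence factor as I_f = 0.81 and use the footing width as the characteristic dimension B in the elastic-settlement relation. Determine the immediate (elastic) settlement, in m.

S_e ≈ 0.00986 m

Immediate (elastic) settlement: S_e = q·B·(1−ν²)/E_s · I_f.
E_s = 19.6 MPa = 19600 kPa.
S_e = 124 × 2.1 × (1 − 0.29²) / 19600 × 0.81
    = 124 × 2.1 × 0.9159 / 19600 × 0.81
    = 0.009856 m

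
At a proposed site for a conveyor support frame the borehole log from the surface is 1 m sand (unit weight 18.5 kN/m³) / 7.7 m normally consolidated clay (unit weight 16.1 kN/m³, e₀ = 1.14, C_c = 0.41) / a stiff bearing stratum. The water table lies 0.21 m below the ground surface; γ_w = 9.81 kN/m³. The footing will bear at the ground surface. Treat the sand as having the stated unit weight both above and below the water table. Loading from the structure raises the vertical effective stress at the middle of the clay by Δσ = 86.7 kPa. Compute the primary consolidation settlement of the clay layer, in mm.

Mid-depth of clay below the ground surface: z = 1 + 7.7/2 = 4.85 m.
Total vertical stress at mid-clay: σ_v = 18.5×1 + 16.1×3.85 = 80.485 kPa.
Pore pressure: u = 9.81×(4.85 − 0.21) = 45.518 kPa.
Initial effective stress: σ'_0 = σ_v − u = 80.485 − 45.518 = 34.967 kPa.
Final effective stress: σ'_f = σ'_0 + Δσ = 34.967 + 86.7 = 121.67 kPa.
Normally consolidated clay, so the full stress increment lies on the virgin compression line:
S_c = C_c·H/(1+e₀)·log₁₀(σ'_f/σ'_0) = 0.41×7.7/(1+1.14)×log₁₀(121.67/34.967)
    = 1.4752 × 0.54153 = 0.7989 m

S_c ≈ 799 mm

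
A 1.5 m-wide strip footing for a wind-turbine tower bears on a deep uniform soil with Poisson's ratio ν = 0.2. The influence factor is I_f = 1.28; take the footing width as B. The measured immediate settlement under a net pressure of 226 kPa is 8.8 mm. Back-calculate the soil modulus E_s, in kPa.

E_s ≈ 47300 kPa

S_e = q·B·(1−ν²)/E_s · I_f  ⇒  E_s = q·B·(1−ν²)·I_f / S_e.
E_s = 226 × 1.5 × 0.96 × 1.28 / 0.0088 = 47340 kPa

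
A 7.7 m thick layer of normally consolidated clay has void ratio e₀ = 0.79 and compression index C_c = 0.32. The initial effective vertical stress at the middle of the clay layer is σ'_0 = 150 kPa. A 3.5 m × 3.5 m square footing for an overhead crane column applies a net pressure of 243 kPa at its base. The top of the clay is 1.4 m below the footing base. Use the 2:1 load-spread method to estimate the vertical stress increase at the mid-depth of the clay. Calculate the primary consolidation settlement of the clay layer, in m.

Mid-depth of clay below the footing base: z = 1.4 + 7.7/2 = 5.25 m.
Stress increase at mid-clay by the 2:1 spreading method:
Δσ = qBL/((B+z)(L+z)) = 243×3.5×3.5/((3.5+5.25)(3.5+5.25)) = 38.88 kPa
Final effective stress: σ'_f = σ'_0 + Δσ = 150 + 38.88 = 188.88 kPa.
Normally consolidated clay, so the full stress increment lies on the virgin compression line:
S_c = C_c·H/(1+e₀)·log₁₀(σ'_f/σ'_0) = 0.32×7.7/(1+0.79)×log₁₀(188.88/150)
    = 1.3765 × 0.10009 = 0.1378 m

S_c ≈ 0.138 m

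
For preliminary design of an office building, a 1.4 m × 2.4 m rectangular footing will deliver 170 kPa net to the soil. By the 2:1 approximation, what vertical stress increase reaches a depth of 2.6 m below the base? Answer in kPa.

By the 2:1 method the load spreads at 1 horizontal : 2 vertical, so at depth z the loaded area has grown by z in each plan dimension:
Δσ = qBL/((B+z)(L+z)) = 170×1.4×2.4/((1.4+2.6)(2.4+2.6)) = 28.56 kPa

Δσ_z ≈ 28.6 kPa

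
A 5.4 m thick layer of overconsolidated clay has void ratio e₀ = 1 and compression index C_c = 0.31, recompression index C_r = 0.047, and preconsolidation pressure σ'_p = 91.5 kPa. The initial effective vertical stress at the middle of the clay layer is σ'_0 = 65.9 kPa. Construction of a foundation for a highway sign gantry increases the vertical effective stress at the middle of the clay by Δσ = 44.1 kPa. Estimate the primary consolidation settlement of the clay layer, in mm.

S_c ≈ 85 mm

Final effective stress: σ'_f = 65.9 + 44.1 = 110 kPa.
σ'_f = 110 > σ'_p = 91.5 kPa, so the stress path crosses the preconsolidation pressure — recompression up to σ'_p, then virgin compression beyond:
S_c = H/(1+e₀)·[C_r·log₁₀(σ'_p/σ'_0) + C_c·log₁₀(σ'_f/σ'_p)]
    = 5.4/2 × [0.047×log₁₀(91.5/65.9) + 0.31×log₁₀(110/91.5)]
    = 2.7 × [0.0066992 + 0.024791] = 0.08502 m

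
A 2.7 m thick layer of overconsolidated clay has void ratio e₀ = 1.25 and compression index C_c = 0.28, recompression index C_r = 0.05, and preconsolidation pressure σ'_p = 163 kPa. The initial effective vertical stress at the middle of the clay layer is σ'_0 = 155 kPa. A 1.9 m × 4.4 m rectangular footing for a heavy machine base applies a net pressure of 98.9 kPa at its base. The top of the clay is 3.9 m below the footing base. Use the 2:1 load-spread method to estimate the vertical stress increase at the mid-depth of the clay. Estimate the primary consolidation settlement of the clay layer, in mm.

Mid-depth of clay below the footing base: z = 3.9 + 2.7/2 = 5.25 m.
Stress increase at mid-clay by the 2:1 spreading method:
Δσ = qBL/((B+z)(L+z)) = 98.9×1.9×4.4/((1.9+5.25)(4.4+5.25)) = 11.983 kPa
Final effective stress: σ'_f = 155 + 11.983 = 166.98 kPa.
σ'_f = 166.98 > σ'_p = 163 kPa, so the stress path crosses the preconsolidation pressure — recompression up to σ'_p, then virgin compression beyond:
S_c = H/(1+e₀)·[C_r·log₁₀(σ'_p/σ'_0) + C_c·log₁₀(σ'_f/σ'_p)]
    = 2.7/2.25 × [0.05×log₁₀(163/155) + 0.28×log₁₀(166.98/163)]
    = 1.2 × [0.0010928 + 0.0029335] = 0.004832 m

S_c ≈ 4.83 mm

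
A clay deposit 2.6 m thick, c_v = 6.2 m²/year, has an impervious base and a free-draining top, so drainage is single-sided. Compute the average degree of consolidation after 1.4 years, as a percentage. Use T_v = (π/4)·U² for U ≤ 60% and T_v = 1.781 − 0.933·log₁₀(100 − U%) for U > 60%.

U ≈ 96.6 %

Drainage path length: H_d = H = 2.6 m (single drainage).
T_v = c_v·t/H_d² = 6.2×1.4/2.6² = 1.284.
T_v = 1.284 corresponds to the U > 60% branch:
U = 1 − 10^((1.781 − T_v)/0.933)/100 = 0.9659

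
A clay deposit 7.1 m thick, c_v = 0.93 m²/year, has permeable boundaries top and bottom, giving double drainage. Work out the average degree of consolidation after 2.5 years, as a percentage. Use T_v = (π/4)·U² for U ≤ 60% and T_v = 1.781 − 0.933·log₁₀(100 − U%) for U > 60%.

Drainage path length: H_d = H/2 = 3.55 m (double drainage).
T_v = c_v·t/H_d² = 0.93×2.5/3.55² = 0.18449.
T_v = 0.18449 corresponds to the U ≤ 60% branch:
U = √(4T_v/π) = 0.4847

U ≈ 48.5 %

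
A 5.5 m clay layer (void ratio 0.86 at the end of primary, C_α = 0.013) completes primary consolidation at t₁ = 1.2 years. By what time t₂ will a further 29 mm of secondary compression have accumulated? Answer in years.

t₂ ≈ 6.82 years

S_s = C_α·H/(1+e_p)·log₁₀(t₂/t₁) ⇒ log₁₀(t₂/t₁) = S_s·(1+e_p)/(C_α·H).
log₁₀(t₂/t₁) = 0.029 × (1+0.86) / (0.013×5.5) = 0.7544
t₂ = t₁ × 10^0.7544 = 1.2 × 5.681 = 6.817 years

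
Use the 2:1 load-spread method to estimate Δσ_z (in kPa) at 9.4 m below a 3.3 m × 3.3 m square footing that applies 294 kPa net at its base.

Δσ_z ≈ 19.9 kPa

By the 2:1 method the load spreads at 1 horizontal : 2 vertical, so at depth z the loaded area has grown by z in each plan dimension:
Δσ = qBL/((B+z)(L+z)) = 294×3.3×3.3/((3.3+9.4)(3.3+9.4)) = 19.85 kPa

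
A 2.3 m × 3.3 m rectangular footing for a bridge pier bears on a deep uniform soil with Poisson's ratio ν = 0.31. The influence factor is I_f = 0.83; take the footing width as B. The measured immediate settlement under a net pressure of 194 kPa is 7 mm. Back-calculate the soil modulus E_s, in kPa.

S_e = q·B·(1−ν²)/E_s · I_f  ⇒  E_s = q·B·(1−ν²)·I_f / S_e.
E_s = 194 × 2.3 × 0.9039 × 0.83 / 0.007 = 47820 kPa

E_s ≈ 47800 kPa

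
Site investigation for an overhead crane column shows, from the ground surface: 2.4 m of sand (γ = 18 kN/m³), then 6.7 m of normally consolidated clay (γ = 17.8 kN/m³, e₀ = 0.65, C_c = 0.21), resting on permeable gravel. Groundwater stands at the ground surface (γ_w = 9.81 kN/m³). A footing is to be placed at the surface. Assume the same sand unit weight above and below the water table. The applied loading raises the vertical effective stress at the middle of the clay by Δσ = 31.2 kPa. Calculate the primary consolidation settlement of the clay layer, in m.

S_c ≈ 0.19 m

Mid-depth of clay below the ground surface: z = 2.4 + 6.7/2 = 5.75 m.
Total vertical stress at mid-clay: σ_v = 18×2.4 + 17.8×3.35 = 102.83 kPa.
Pore pressure: u = 9.81×(5.75 − 0) = 56.408 kPa.
Initial effective stress: σ'_0 = σ_v − u = 102.83 − 56.408 = 46.422 kPa.
Final effective stress: σ'_f = σ'_0 + Δσ = 46.422 + 31.2 = 77.622 kPa.
Normally consolidated clay, so the full stress increment lies on the virgin compression line:
S_c = C_c·H/(1+e₀)·log₁₀(σ'_f/σ'_0) = 0.21×6.7/(1+0.65)×log₁₀(77.622/46.422)
    = 0.85273 × 0.22326 = 0.1904 m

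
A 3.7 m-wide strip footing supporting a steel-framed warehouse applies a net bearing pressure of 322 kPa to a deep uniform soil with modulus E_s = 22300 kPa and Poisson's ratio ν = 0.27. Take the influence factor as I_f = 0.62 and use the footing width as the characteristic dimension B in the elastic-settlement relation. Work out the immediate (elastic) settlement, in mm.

S_e ≈ 30.7 mm

Immediate (elastic) settlement: S_e = q·B·(1−ν²)/E_s · I_f.
S_e = 322 × 3.7 × (1 − 0.27²) / 22300 × 0.62
    = 322 × 3.7 × 0.9271 / 22300 × 0.62
    = 0.03071 m = 30.71 mm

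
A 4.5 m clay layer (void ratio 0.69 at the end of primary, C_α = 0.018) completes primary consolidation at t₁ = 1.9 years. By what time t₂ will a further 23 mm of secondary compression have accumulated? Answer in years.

t₂ ≈ 5.74 years

S_s = C_α·H/(1+e_p)·log₁₀(t₂/t₁) ⇒ log₁₀(t₂/t₁) = S_s·(1+e_p)/(C_α·H).
log₁₀(t₂/t₁) = 0.023 × (1+0.69) / (0.018×4.5) = 0.4799
t₂ = t₁ × 10^0.4799 = 1.9 × 3.019 = 5.736 years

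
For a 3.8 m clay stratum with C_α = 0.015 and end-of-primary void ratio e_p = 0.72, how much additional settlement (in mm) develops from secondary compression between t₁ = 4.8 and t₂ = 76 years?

Secondary compression: S_s = C_α·H/(1+e_p)·log₁₀(t₂/t₁)
S_s = 0.015×3.8/(1+0.72)×log₁₀(76/4.8)
    = 0.03314 × 1.2 = 0.03975 m

S_s ≈ 39.8 mm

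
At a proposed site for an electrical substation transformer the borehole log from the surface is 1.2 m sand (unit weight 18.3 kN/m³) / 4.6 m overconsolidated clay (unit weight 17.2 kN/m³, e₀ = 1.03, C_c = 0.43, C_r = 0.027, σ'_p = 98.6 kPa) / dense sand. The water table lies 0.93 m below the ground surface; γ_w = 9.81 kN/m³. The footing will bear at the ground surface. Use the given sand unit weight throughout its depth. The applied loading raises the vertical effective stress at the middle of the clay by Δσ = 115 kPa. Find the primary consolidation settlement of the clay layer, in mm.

S_c ≈ 208 mm

Mid-depth of clay below the ground surface: z = 1.2 + 4.6/2 = 3.5 m.
Total vertical stress at mid-clay: σ_v = 18.3×1.2 + 17.2×2.3 = 61.52 kPa.
Pore pressure: u = 9.81×(3.5 − 0.93) = 25.212 kPa.
Initial effective stress: σ'_0 = σ_v − u = 61.52 − 25.212 = 36.308 kPa.
Final effective stress: σ'_f = 36.308 + 115 = 151.31 kPa.
σ'_f = 151.31 > σ'_p = 98.6 kPa, so the stress path crosses the preconsolidation pressure — recompression up to σ'_p, then virgin compression beyond:
S_c = H/(1+e₀)·[C_r·log₁₀(σ'_p/σ'_0) + C_c·log₁₀(σ'_f/σ'_p)]
    = 4.6/2.03 × [0.027×log₁₀(98.6/36.308) + 0.43×log₁₀(151.31/98.6)]
    = 2.266 × [0.011715 + 0.079976] = 0.2078 m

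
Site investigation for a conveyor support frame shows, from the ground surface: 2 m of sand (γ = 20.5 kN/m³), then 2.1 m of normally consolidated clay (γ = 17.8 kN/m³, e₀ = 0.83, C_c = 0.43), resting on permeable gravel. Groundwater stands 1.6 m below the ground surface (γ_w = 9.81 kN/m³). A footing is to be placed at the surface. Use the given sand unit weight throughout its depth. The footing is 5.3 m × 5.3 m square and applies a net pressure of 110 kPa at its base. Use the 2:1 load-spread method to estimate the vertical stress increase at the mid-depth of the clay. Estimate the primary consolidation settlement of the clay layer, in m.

S_c ≈ 0.146 m

Mid-depth of clay below the ground surface: z = 2 + 2.1/2 = 3.05 m.
Total vertical stress at mid-clay: σ_v = 20.5×2 + 17.8×1.05 = 59.69 kPa.
Pore pressure: u = 9.81×(3.05 − 1.6) = 14.225 kPa.
Initial effective stress: σ'_0 = σ_v − u = 59.69 − 14.225 = 45.465 kPa.
Stress increase at mid-clay by the 2:1 spreading method:
Δσ = qBL/((B+z)(L+z)) = 110×5.3×5.3/((5.3+3.05)(5.3+3.05)) = 44.317 kPa
Final effective stress: σ'_f = σ'_0 + Δσ = 45.465 + 44.317 = 89.782 kPa.
Normally consolidated clay, so the full stress increment lies on the virgin compression line:
S_c = C_c·H/(1+e₀)·log₁₀(σ'_f/σ'_0) = 0.43×2.1/(1+0.83)×log₁₀(89.782/45.465)
    = 0.49344 × 0.29551 = 0.1458 m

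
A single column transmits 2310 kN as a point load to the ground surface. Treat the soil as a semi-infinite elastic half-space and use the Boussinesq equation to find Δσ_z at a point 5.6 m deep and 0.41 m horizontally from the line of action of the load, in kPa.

Δσ_z ≈ 34.7 kPa

Boussinesq vertical stress below a point load on an elastic half-space:
Δσ_z = 3P/(2πz²) · [1 + (r/z)²]^(−5/2)
r/z = 0.41/5.6 = 0.073214; [1+(r/z)²]^(−5/2) = 0.98672.
Δσ_z = 3×2310/(2π×5.6²) × 0.98672 = 35.17 × 0.98672 = 34.7 kPa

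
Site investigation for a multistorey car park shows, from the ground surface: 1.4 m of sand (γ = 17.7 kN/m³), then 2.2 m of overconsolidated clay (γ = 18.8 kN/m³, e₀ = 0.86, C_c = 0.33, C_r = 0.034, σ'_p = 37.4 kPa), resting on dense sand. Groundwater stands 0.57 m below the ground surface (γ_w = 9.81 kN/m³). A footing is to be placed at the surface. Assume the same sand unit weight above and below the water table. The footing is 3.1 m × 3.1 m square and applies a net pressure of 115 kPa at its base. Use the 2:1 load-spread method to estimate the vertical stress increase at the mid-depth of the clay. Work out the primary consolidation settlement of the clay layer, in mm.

S_c ≈ 91 mm

Mid-depth of clay below the ground surface: z = 1.4 + 2.2/2 = 2.5 m.
Total vertical stress at mid-clay: σ_v = 17.7×1.4 + 18.8×1.1 = 45.46 kPa.
Pore pressure: u = 9.81×(2.5 − 0.57) = 18.933 kPa.
Initial effective stress: σ'_0 = σ_v − u = 45.46 − 18.933 = 26.527 kPa.
Stress increase at mid-clay by the 2:1 spreading method:
Δσ = qBL/((B+z)(L+z)) = 115×3.1×3.1/((3.1+2.5)(3.1+2.5)) = 35.241 kPa
Final effective stress: σ'_f = 26.527 + 35.241 = 61.768 kPa.
σ'_f = 61.768 > σ'_p = 37.4 kPa, so the stress path crosses the preconsolidation pressure — recompression up to σ'_p, then virgin compression beyond:
S_c = H/(1+e₀)·[C_r·log₁₀(σ'_p/σ'_0) + C_c·log₁₀(σ'_f/σ'_p)]
    = 2.2/1.86 × [0.034×log₁₀(37.4/26.527) + 0.33×log₁₀(61.768/37.4)]
    = 1.1828 × [0.0050722 + 0.071904] = 0.09105 m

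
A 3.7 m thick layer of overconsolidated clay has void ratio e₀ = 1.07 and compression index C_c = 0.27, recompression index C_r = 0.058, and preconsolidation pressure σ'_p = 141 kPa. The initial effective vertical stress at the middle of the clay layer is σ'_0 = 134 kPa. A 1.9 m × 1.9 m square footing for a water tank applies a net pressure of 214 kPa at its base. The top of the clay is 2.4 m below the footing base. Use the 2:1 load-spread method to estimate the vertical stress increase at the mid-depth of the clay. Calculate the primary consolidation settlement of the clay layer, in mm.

S_c ≈ 21.4 mm

Mid-depth of clay below the footing base: z = 2.4 + 3.7/2 = 4.25 m.
Stress increase at mid-clay by the 2:1 spreading method:
Δσ = qBL/((B+z)(L+z)) = 214×1.9×1.9/((1.9+4.25)(1.9+4.25)) = 20.425 kPa
Final effective stress: σ'_f = 134 + 20.425 = 154.43 kPa.
σ'_f = 154.43 > σ'_p = 141 kPa, so the stress path crosses the preconsolidation pressure — recompression up to σ'_p, then virgin compression beyond:
S_c = H/(1+e₀)·[C_r·log₁₀(σ'_p/σ'_0) + C_c·log₁₀(σ'_f/σ'_p)]
    = 3.7/2.07 × [0.058×log₁₀(141/134) + 0.27×log₁₀(154.43/141)]
    = 1.7874 × [0.0012826 + 0.010668] = 0.02136 m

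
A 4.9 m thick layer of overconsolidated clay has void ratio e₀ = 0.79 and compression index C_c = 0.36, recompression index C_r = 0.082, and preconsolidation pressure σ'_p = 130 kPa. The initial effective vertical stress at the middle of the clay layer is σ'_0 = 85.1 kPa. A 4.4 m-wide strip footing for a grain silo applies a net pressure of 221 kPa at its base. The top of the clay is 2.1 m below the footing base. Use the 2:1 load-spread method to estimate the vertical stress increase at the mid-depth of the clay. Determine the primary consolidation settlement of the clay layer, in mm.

S_c ≈ 212 mm

Mid-depth of clay below the footing base: z = 2.1 + 4.9/2 = 4.55 m.
Stress increase at mid-clay by the 2:1 spreading method:
Δσ = qB/(B+z) = 221×4.4/(4.4+4.55) = 108.65 kPa
Final effective stress: σ'_f = 85.1 + 108.65 = 193.75 kPa.
σ'_f = 193.75 > σ'_p = 130 kPa, so the stress path crosses the preconsolidation pressure — recompression up to σ'_p, then virgin compression beyond:
S_c = H/(1+e₀)·[C_r·log₁₀(σ'_p/σ'_0) + C_c·log₁₀(σ'_f/σ'_p)]
    = 4.9/1.79 × [0.082×log₁₀(130/85.1) + 0.36×log₁₀(193.75/130)]
    = 2.7374 × [0.015089 + 0.062387] = 0.2121 m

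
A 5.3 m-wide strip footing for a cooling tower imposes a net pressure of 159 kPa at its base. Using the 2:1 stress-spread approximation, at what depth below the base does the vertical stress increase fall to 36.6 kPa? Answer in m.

2:1 spreading — at depth z the loaded area has grown by z in each plan dimension:
qB/(B+z) = Δσ_z ⇒ z = qB/Δσ_z − B = 159×5.3/36.6 − 5.3 = 17.72 m

z ≈ 17.7 m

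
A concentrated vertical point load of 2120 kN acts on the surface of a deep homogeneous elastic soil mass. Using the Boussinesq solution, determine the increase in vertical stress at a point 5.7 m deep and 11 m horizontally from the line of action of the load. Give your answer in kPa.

Boussinesq vertical stress below a point load on an elastic half-space:
Δσ_z = 3P/(2πz²) · [1 + (r/z)²]^(−5/2)
r/z = 11/5.7 = 1.9298; [1+(r/z)²]^(−5/2) = 0.020615.
Δσ_z = 3×2120/(2π×5.7²) × 0.020615 = 31.155 × 0.020615 = 0.6423 kPa

Δσ_z ≈ 0.642 kPa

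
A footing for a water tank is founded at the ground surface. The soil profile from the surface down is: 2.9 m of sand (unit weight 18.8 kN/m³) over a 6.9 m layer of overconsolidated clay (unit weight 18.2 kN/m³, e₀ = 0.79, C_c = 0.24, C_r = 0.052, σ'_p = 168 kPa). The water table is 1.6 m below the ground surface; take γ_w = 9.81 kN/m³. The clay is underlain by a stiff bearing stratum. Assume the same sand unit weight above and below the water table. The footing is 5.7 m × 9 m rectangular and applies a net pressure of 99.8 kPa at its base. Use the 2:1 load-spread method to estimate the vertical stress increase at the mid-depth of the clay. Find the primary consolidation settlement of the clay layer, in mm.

Mid-depth of clay below the ground surface: z = 2.9 + 6.9/2 = 6.35 m.
Total vertical stress at mid-clay: σ_v = 18.8×2.9 + 18.2×3.45 = 117.31 kPa.
Pore pressure: u = 9.81×(6.35 − 1.6) = 46.598 kPa.
Initial effective stress: σ'_0 = σ_v − u = 117.31 − 46.598 = 70.712 kPa.
Stress increase at mid-clay by the 2:1 spreading method:
Δσ = qBL/((B+z)(L+z)) = 99.8×5.7×9/((5.7+6.35)(9+6.35)) = 27.679 kPa
Final effective stress: σ'_f = 70.712 + 27.679 = 98.391 kPa.
σ'_f = 98.391 ≤ σ'_p = 168 kPa, so the clay remains overconsolidated and only the recompression index applies:
S_c = C_r·H/(1+e₀)·log₁₀(σ'_f/σ'_0) = 0.052×6.9/1.79×log₁₀(98.391/70.712)
    = 0.20044 × 0.14346 = 0.02876 m

S_c ≈ 28.8 mm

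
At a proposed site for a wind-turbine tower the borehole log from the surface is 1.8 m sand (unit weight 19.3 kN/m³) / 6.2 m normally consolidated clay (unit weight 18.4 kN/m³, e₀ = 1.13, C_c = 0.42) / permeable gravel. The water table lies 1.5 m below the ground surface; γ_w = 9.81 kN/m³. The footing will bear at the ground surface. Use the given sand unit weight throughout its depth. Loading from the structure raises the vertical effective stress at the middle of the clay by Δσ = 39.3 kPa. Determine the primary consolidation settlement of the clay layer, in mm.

Mid-depth of clay below the ground surface: z = 1.8 + 6.2/2 = 4.9 m.
Total vertical stress at mid-clay: σ_v = 19.3×1.8 + 18.4×3.1 = 91.78 kPa.
Pore pressure: u = 9.81×(4.9 − 1.5) = 33.354 kPa.
Initial effective stress: σ'_0 = σ_v − u = 91.78 − 33.354 = 58.426 kPa.
Final effective stress: σ'_f = σ'_0 + Δσ = 58.426 + 39.3 = 97.726 kPa.
Normally consolidated clay, so the full stress increment lies on the virgin compression line:
S_c = C_c·H/(1+e₀)·log₁₀(σ'_f/σ'_0) = 0.42×6.2/(1+1.13)×log₁₀(97.726/58.426)
    = 1.2225 × 0.2234 = 0.2731 m

S_c ≈ 273 mm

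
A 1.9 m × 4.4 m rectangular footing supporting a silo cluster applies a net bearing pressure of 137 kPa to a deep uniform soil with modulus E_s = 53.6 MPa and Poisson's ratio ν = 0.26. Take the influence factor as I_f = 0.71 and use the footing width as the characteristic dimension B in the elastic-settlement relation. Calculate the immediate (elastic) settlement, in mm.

Immediate (elastic) settlement: S_e = q·B·(1−ν²)/E_s · I_f.
E_s = 53.6 MPa = 53600 kPa.
S_e = 137 × 1.9 × (1 − 0.26²) / 53600 × 0.71
    = 137 × 1.9 × 0.9324 / 53600 × 0.71
    = 0.003215 m = 3.215 mm

S_e ≈ 3.21 mm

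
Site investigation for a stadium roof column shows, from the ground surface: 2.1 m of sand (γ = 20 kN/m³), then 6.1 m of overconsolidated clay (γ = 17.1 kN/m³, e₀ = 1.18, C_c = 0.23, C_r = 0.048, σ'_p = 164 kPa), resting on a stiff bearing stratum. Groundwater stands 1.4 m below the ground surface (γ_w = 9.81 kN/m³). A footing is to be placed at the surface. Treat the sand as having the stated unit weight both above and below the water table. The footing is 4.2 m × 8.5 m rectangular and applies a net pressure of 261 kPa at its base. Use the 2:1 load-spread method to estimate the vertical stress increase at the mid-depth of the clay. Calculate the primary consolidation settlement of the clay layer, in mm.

Mid-depth of clay below the ground surface: z = 2.1 + 6.1/2 = 5.15 m.
Total vertical stress at mid-clay: σ_v = 20×2.1 + 17.1×3.05 = 94.155 kPa.
Pore pressure: u = 9.81×(5.15 − 1.4) = 36.788 kPa.
Initial effective stress: σ'_0 = σ_v − u = 94.155 − 36.788 = 57.367 kPa.
Stress increase at mid-clay by the 2:1 spreading method:
Δσ = qBL/((B+z)(L+z)) = 261×4.2×8.5/((4.2+5.15)(8.5+5.15)) = 73.007 kPa
Final effective stress: σ'_f = 57.367 + 73.007 = 130.37 kPa.
σ'_f = 130.37 ≤ σ'_p = 164 kPa, so the clay remains overconsolidated and only the recompression index applies:
S_c = C_r·H/(1+e₀)·log₁₀(σ'_f/σ'_0) = 0.048×6.1/2.18×log₁₀(130.37/57.367)
    = 0.13431 × 0.35652 = 0.04789 m

S_c ≈ 47.9 mm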